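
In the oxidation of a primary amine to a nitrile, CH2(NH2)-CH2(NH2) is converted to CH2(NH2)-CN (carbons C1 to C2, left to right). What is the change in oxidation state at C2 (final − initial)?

Before: C2 has 1 bond to C, 2 bonds to H, 1 bond to N → oxidation state -1.
After: C2 has 1 bond to C, 3 bonds to N → oxidation state +3.
Δ = +3 − (-1) = +4, so this is an oxidation at C2.

+4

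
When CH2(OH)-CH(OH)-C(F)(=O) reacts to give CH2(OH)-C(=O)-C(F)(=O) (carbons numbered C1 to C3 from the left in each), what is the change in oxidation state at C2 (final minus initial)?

+2

Before: C2 has 2 bonds to C, 1 bond to H, 1 bond to O → oxidation state 0.
After: C2 has 2 bonds to C, 2 bonds to O → oxidation state +2.
Δ = +2 − (0) = +2, so this is an oxidation at C2.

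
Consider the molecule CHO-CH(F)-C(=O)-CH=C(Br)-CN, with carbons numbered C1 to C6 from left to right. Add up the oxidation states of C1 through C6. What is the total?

Assign +1 per bond to O/N/halogen, −1 per bond to H or an electropositive element, and 0 per bond to carbon. Tallying each carbon:
C1: 1C, 1H, 2O → 0 − 1 + 2 = +1
C2: 2C, 1H, 1F → 0 − 1 + 1 = 0
C3: 2C, 2O → 0 + 2 = +2
C4: 3C, 1H → 0 − 1 = -1
C5: 3C, 1Br → 0 + 1 = +1
C6: 1C, 3N → 0 + 3 = +3
Sum = +1 + 0 + 2 − 1 + 1 + 3 = +6.

+6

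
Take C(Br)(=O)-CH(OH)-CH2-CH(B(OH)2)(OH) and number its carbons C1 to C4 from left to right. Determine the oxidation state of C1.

Count +1 for every bond to an atom more electronegative than carbon and −1 for every bond to one less electronegative; C–C bonds are 0.
C1 has one bond to C (0), one bond to Br (+1), a double bond to O (2×+1 = +2).
Oxidation state = 0 + 1 + 2 = +3.

+3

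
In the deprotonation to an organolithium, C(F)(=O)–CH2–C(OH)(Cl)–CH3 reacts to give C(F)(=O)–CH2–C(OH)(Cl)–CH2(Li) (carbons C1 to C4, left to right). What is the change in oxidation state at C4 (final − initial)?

Before: C4 has 1 bond to C, 3 bonds to H → oxidation state -3.
After: C4 has 1 bond to C, 2 bonds to H, 1 bond to Li → oxidation state -3.
Δ = -3 − (-3) = 0, so no net redox change at C4.

0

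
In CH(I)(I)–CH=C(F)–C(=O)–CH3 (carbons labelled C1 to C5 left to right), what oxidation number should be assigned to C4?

+2

C4 has one bond to C (0), one bond to C (0), a double bond to O (2×+1 = +2).
Oxidation state = 0 + 0 + 2 = +2.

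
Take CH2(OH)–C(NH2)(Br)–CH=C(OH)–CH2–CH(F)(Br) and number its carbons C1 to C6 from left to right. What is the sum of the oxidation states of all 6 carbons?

Bonds to more-electronegative neighbours contribute +1 each, bonds to H or metals contribute −1 each, and C–C bonds contribute 0. Tallying each carbon:
C1: 1C, 2H, 1O → 0 − 2 + 1 = -1
C2: 2C, 1N, 1Br → 0 + 1 + 1 = +2
C3: 3C, 1H → 0 − 1 = -1
C4: 3C, 1O → 0 + 1 = +1
C5: 2C, 2H → 0 − 2 = -2
C6: 1C, 1H, 1F, 1Br → 0 − 1 + 1 + 1 = +1
Sum = -1 + 2 − 1 + 1 − 2 + 1 = 0.

0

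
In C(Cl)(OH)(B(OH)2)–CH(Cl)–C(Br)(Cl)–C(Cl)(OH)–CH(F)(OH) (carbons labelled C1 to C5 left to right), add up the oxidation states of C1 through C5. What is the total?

Count +1 for every bond to an atom more electronegative than carbon and −1 for every bond to one less electronegative; C–C bonds are 0. Tallying each carbon:
C1: 1C, 1O, 1Cl, 1B → 0 + 1 + 1 − 1 = +1
C2: 2C, 1H, 1Cl → 0 − 1 + 1 = 0
C3: 2C, 1Cl, 1Br → 0 + 1 + 1 = +2
C4: 2C, 1O, 1Cl → 0 + 1 + 1 = +2
C5: 1C, 1H, 1O, 1F → 0 − 1 + 1 + 1 = +1
Sum = +1 + 0 + 2 + 2 + 1 = +6.

+6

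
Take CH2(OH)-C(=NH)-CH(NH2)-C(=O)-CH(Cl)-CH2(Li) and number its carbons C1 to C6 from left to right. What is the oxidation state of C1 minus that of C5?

-1

C1: 1C, 2H, 1O → 0 − 2 + 1 = -1
C5: 2C, 1H, 1Cl → 0 − 1 + 1 = 0
Difference: -1 − (0) = -1.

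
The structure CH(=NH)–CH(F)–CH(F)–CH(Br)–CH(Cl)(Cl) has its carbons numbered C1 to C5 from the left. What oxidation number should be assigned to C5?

+1

Assign +1 per bond to O/N/halogen, −1 per bond to H or an electropositive element, and 0 per bond to carbon.
C5 has one bond to C (0), one bond to H (-1), one bond to Cl (+1), one bond to Cl (+1).
Oxidation state = 0 − 1 + 1 + 1 = +1.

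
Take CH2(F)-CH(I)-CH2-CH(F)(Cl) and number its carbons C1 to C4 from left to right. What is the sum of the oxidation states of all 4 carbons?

-2

Assign +1 per bond to O/N/halogen, −1 per bond to H or an electropositive element, and 0 per bond to carbon. Tallying each carbon:
C1: 1C, 2H, 1F → 0 − 2 + 1 = -1
C2: 2C, 1H, 1I → 0 − 1 + 1 = 0
C3: 2C, 2H → 0 − 2 = -2
C4: 1C, 1H, 1F, 1Cl → 0 − 1 + 1 + 1 = +1
Sum = -1 + 0 − 2 + 1 = -2.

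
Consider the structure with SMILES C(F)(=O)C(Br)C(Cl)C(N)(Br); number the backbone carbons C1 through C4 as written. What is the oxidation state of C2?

Assign +1 per bond to O/N/halogen, −1 per bond to H or an electropositive element, and 0 per bond to carbon.
C2 has one bond to C (0), one bond to C (0), one bond to Br (+1), one bond to H (-1).
Oxidation state = 0 + 0 + 1 − 1 = 0.

0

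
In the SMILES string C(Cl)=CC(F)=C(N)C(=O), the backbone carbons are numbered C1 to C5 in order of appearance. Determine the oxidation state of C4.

C4 has a double bond to C (2×0 = 0), one bond to C (0), one bond to N (+1).
Oxidation state = 0 + 0 + 1 = +1.

+1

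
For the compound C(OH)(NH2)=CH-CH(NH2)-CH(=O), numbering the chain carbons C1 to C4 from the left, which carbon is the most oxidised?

C1

Each bond to a more electronegative atom (O, N, halogen) counts +1, each bond to a less electronegative atom (H, metal, B, Si) counts −1, and each C–C bond counts 0. Tallying each carbon:
C1: 2C, 1O, 1N → 0 + 1 + 1 = +2
C2: 3C, 1H → 0 − 1 = -1
C3: 2C, 1H, 1N → 0 − 1 + 1 = 0
C4: 1C, 1H, 2O → 0 − 1 + 2 = +1
The most oxidised carbon is C1 at +2.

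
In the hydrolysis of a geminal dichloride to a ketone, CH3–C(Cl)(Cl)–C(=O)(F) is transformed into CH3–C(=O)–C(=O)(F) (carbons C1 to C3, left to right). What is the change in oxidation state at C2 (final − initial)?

0

Before: C2 has 2 bonds to C, 2 bonds to Cl → oxidation state +2.
After: C2 has 2 bonds to C, 2 bonds to O → oxidation state +2.
Δ = +2 − (+2) = 0, so no net redox change at C2.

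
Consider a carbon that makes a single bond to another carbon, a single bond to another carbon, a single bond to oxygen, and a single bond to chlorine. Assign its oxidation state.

Count +1 for every bond to an atom more electronegative than carbon and −1 for every bond to one less electronegative; C–C bonds are 0.
The carbon has one bond to C (0), one bond to C (0), one bond to Cl (+1), one bond to O (+1).
Oxidation state = 0 + 0 + 1 + 1 = +2.

+2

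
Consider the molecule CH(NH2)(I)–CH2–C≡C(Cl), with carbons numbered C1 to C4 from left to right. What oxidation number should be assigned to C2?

-2

C2 has one bond to C (0), one bond to C (0), one bond to H (-1), one bond to H (-1).
Oxidation state = 0 + 0 − 1 − 1 = -2.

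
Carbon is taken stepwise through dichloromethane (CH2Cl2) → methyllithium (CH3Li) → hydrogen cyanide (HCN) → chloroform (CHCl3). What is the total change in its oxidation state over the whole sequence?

Carbon oxidation states along the series — dichloromethane: 0, methyllithium: -4, hydrogen cyanide: +2, chloroform: +2.
Net change = +2 − (0) = +2.

+2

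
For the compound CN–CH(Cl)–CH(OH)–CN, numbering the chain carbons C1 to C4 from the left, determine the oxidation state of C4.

+3

Each bond to a more electronegative atom (O, N, halogen) counts +1, each bond to a less electronegative atom (H, metal, B, Si) counts −1, and each C–C bond counts 0.
C4 has one bond to C (0), a triple bond to N (3×+1 = +3).
Oxidation state = 0 + 3 = +3.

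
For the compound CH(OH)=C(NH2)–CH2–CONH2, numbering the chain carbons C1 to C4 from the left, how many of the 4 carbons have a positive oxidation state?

Tallying each carbon's bonds:
C1: 2C, 1H, 1O → 0 − 1 + 1 = 0
C2: 3C, 1N → 0 + 1 = +1
C3: 2C, 2H → 0 − 2 = -2
C4: 1C, 2O, 1N → 0 + 2 + 1 = +3
2 carbons (C2, C4) meet the condition.

2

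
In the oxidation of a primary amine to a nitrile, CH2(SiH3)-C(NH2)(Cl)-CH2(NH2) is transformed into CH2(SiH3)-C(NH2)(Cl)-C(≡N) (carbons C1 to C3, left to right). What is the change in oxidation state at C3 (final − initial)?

+4

Before: C3 has 1 bond to C, 2 bonds to H, 1 bond to N → oxidation state -1.
After: C3 has 1 bond to C, 3 bonds to N → oxidation state +3.
Δ = +3 − (-1) = +4, so this is an oxidation at C3.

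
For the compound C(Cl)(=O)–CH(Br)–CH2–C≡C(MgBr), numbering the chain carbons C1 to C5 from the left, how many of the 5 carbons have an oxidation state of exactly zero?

2

Tallying each carbon's bonds:
C1: 1C, 2O, 1Cl → 0 + 2 + 1 = +3
C2: 2C, 1H, 1Br → 0 − 1 + 1 = 0
C3: 2C, 2H → 0 − 2 = -2
C4: 4C → 0 = 0
C5: 3C, 1Mg → 0 − 1 = -1
2 carbons (C2, C4) meet the condition.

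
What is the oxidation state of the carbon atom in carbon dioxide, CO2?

+4

Count +1 for every bond to an atom more electronegative than carbon and −1 for every bond to one less electronegative; C–C bonds are 0.
The carbon has a double bond to O (2×+1 = +2), a double bond to O (2×+1 = +2).
Oxidation state = +2 + 2 = +4.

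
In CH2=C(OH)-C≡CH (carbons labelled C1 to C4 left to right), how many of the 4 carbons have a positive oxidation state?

Tallying each carbon's bonds:
C1: 2C, 2H → 0 − 2 = -2
C2: 3C, 1O → 0 + 1 = +1
C3: 4C → 0 = 0
C4: 3C, 1H → 0 − 1 = -1
1 carbon (C2) meets the condition.

1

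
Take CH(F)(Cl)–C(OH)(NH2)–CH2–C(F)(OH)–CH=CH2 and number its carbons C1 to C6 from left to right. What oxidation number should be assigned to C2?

C2 has one bond to C (0), one bond to C (0), one bond to O (+1), one bond to N (+1).
Oxidation state = 0 + 0 + 1 + 1 = +2.

+2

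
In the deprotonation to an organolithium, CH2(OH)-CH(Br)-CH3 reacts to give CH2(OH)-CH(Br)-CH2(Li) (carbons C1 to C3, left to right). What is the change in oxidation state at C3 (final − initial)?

0

Before: C3 has 1 bond to C, 3 bonds to H → oxidation state -3.
After: C3 has 1 bond to C, 2 bonds to H, 1 bond to Li → oxidation state -3.
Δ = -3 − (-3) = 0, so no net redox change at C3.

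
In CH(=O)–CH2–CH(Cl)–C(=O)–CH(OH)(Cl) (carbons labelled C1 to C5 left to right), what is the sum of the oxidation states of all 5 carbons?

Tallying each carbon's bonds:
C1: 1C, 1H, 2O → 0 − 1 + 2 = +1
C2: 2C, 2H → 0 − 2 = -2
C3: 2C, 1H, 1Cl → 0 − 1 + 1 = 0
C4: 2C, 2O → 0 + 2 = +2
C5: 1C, 1H, 1O, 1Cl → 0 − 1 + 1 + 1 = +1
Sum = +1 − 2 + 0 + 2 + 1 = +2.

+2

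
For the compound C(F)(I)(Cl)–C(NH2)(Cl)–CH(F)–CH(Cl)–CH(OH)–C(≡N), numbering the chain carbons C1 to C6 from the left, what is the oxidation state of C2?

Bonds to more-electronegative neighbours contribute +1 each, bonds to H or metals contribute −1 each, and C–C bonds contribute 0.
C2 has one bond to C (0), one bond to C (0), one bond to N (+1), one bond to Cl (+1).
Oxidation state = 0 + 0 + 1 + 1 = +2.

+2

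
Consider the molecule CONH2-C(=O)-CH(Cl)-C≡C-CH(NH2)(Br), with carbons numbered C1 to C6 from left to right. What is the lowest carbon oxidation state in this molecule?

0

Tallying each carbon's bonds:
C1: 1C, 2O, 1N → 0 + 2 + 1 = +3
C2: 2C, 2O → 0 + 2 = +2
C3: 2C, 1H, 1Cl → 0 − 1 + 1 = 0
C4: 4C → 0 = 0
C5: 4C → 0 = 0
C6: 1C, 1H, 1N, 1Br → 0 − 1 + 1 + 1 = +1
The lowest value is 0.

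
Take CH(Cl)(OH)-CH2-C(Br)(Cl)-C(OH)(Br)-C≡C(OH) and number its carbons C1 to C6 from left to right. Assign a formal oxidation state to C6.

Each bond to a more electronegative atom (O, N, halogen) counts +1, each bond to a less electronegative atom (H, metal, B, Si) counts −1, and each C–C bond counts 0.
C6 has a triple bond to C (3×0 = 0), one bond to O (+1).
Oxidation state = 0 + 1 = +1.

+1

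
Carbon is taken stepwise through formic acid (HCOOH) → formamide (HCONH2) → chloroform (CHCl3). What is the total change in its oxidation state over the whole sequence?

0

Carbon oxidation states along the series — formic acid: +2, formamide: +2, chloroform: +2.
Net change = +2 − (+2) = 0.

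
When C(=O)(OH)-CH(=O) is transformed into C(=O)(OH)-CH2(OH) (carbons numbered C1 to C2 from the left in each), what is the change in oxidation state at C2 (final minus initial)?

Before: C2 has 1 bond to C, 1 bond to H, 2 bonds to O → oxidation state +1.
After: C2 has 1 bond to C, 2 bonds to H, 1 bond to O → oxidation state -1.
Δ = -1 − (+1) = -2, so this is a reduction at C2.

-2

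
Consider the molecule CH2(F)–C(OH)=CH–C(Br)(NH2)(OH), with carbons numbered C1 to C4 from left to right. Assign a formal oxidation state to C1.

-1

C1 has one bond to C (0), one bond to H (-1), one bond to H (-1), one bond to F (+1).
Oxidation state = 0 − 1 − 1 + 1 = -1.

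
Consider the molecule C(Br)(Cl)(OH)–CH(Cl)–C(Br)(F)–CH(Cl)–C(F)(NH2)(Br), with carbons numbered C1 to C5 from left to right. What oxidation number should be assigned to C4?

Bonds to more-electronegative neighbours contribute +1 each, bonds to H or metals contribute −1 each, and C–C bonds contribute 0.
C4 has one bond to C (0), one bond to C (0), one bond to H (-1), one bond to Cl (+1).
Oxidation state = 0 + 0 − 1 + 1 = 0.

0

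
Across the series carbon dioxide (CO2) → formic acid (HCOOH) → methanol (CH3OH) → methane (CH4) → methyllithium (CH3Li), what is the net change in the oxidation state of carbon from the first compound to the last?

-8

Carbon oxidation states along the series — carbon dioxide: +4, formic acid: +2, methanol: -2, methane: -4, methyllithium: -4.
Net change = -4 − (+4) = -8.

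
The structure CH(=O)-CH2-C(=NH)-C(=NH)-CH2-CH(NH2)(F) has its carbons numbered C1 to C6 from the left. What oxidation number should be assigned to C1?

Count +1 for every bond to an atom more electronegative than carbon and −1 for every bond to one less electronegative; C–C bonds are 0.
C1 has one bond to C (0), one bond to H (-1), a double bond to O (2×+1 = +2).
Oxidation state = 0 − 1 + 2 = +1.

+1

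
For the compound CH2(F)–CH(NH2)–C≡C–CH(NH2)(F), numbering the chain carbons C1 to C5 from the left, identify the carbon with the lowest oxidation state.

Each bond to a more electronegative atom (O, N, halogen) counts +1, each bond to a less electronegative atom (H, metal, B, Si) counts −1, and each C–C bond counts 0. Tallying each carbon:
C1: 1C, 2H, 1F → 0 − 2 + 1 = -1
C2: 2C, 1H, 1N → 0 − 1 + 1 = 0
C3: 4C → 0 = 0
C4: 4C → 0 = 0
C5: 1C, 1H, 1N, 1F → 0 − 1 + 1 + 1 = +1
The most reduced carbon is C1 at -1.

C1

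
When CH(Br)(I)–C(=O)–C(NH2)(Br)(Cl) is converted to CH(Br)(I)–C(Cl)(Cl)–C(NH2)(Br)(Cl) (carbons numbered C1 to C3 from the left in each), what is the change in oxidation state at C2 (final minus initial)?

0

Before: C2 has 2 bonds to C, 2 bonds to O → oxidation state +2.
After: C2 has 2 bonds to C, 2 bonds to Cl → oxidation state +2.
Δ = +2 − (+2) = 0, so no net redox change at C2.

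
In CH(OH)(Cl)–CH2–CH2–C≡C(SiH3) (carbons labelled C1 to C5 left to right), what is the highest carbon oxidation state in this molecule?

Tallying each carbon's bonds:
C1: 1C, 1H, 1O, 1Cl → 0 − 1 + 1 + 1 = +1
C2: 2C, 2H → 0 − 2 = -2
C3: 2C, 2H → 0 − 2 = -2
C4: 4C → 0 = 0
C5: 3C, 1Si → 0 − 1 = -1
The highest value is +1.

+1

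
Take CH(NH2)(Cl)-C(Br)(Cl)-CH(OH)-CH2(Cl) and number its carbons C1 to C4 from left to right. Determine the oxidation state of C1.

+1

Count +1 for every bond to an atom more electronegative than carbon and −1 for every bond to one less electronegative; C–C bonds are 0.
C1 has one bond to C (0), one bond to N (+1), one bond to H (-1), one bond to Cl (+1).
Oxidation state = 0 + 1 − 1 + 1 = +1.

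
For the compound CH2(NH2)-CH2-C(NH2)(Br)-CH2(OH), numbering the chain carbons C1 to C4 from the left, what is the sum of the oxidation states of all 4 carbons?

-2

Bonds to more-electronegative neighbours contribute +1 each, bonds to H or metals contribute −1 each, and C–C bonds contribute 0. Tallying each carbon:
C1: 1C, 2H, 1N → 0 − 2 + 1 = -1
C2: 2C, 2H → 0 − 2 = -2
C3: 2C, 1N, 1Br → 0 + 1 + 1 = +2
C4: 1C, 2H, 1O → 0 − 2 + 1 = -1
Sum = -1 − 2 + 2 − 1 = -2.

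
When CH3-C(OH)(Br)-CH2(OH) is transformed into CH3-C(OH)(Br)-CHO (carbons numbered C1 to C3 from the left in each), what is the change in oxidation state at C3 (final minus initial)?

Before: C3 has 1 bond to C, 2 bonds to H, 1 bond to O → oxidation state -1.
After: C3 has 1 bond to C, 1 bond to H, 2 bonds to O → oxidation state +1.
Δ = +1 − (-1) = +2, so this is an oxidation at C3.

+2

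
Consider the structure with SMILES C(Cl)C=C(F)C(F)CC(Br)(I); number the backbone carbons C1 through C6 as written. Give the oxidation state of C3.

+1

Bonds to more-electronegative neighbours contribute +1 each, bonds to H or metals contribute −1 each, and C–C bonds contribute 0.
C3 has a double bond to C (2×0 = 0), one bond to C (0), one bond to F (+1).
Oxidation state = 0 + 0 + 1 = +1.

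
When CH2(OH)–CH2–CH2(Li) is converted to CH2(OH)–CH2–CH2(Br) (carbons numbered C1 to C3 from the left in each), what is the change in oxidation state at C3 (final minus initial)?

Before: C3 has 1 bond to C, 2 bonds to H, 1 bond to Li → oxidation state -3.
After: C3 has 1 bond to C, 2 bonds to H, 1 bond to Br → oxidation state -1.
Δ = -1 − (-3) = +2, so this is an oxidation at C3.

+2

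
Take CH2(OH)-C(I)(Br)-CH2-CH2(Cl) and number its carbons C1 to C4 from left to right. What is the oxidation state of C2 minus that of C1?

C2: 2C, 1Br, 1I → 0 + 1 + 1 = +2
C1: 1C, 2H, 1O → 0 − 2 + 1 = -1
Difference: +2 − (-1) = +3.

+3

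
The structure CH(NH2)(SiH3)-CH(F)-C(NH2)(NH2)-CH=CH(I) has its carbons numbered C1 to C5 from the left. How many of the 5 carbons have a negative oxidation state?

2

Tallying each carbon's bonds:
C1: 1C, 1H, 1N, 1Si → 0 − 1 + 1 − 1 = -1
C2: 2C, 1H, 1F → 0 − 1 + 1 = 0
C3: 2C, 2N → 0 + 2 = +2
C4: 3C, 1H → 0 − 1 = -1
C5: 2C, 1H, 1I → 0 − 1 + 1 = 0
2 carbons (C1, C4) meet the condition.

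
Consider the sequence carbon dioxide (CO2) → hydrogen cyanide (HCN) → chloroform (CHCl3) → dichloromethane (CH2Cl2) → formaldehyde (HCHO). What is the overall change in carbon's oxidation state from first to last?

-4

Carbon oxidation states along the series — carbon dioxide: +4, hydrogen cyanide: +2, chloroform: +2, dichloromethane: 0, formaldehyde: 0.
Net change = 0 − (+4) = -4.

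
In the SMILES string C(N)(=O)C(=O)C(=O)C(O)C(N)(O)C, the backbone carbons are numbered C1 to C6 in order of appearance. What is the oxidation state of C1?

C1 has one bond to C (0), one bond to N (+1), a double bond to O (2×+1 = +2).
Oxidation state = 0 + 1 + 2 = +3.

+3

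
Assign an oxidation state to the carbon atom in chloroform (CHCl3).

The carbon has one bond to H (-1), one bond to Cl (+1), one bond to Cl (+1), one bond to Cl (+1).
Oxidation state = -1 + 1 + 1 + 1 = +2.

+2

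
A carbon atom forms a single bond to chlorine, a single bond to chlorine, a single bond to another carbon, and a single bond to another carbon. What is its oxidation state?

Assign +1 per bond to O/N/halogen, −1 per bond to H or an electropositive element, and 0 per bond to carbon.
The carbon has one bond to C (0), one bond to C (0), one bond to Cl (+1), one bond to Cl (+1).
Oxidation state = 0 + 0 + 1 + 1 = +2.

+2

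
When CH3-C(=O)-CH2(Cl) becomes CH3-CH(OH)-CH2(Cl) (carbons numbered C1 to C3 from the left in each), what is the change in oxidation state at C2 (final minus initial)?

Before: C2 has 2 bonds to C, 2 bonds to O → oxidation state +2.
After: C2 has 2 bonds to C, 1 bond to H, 1 bond to O → oxidation state 0.
Δ = 0 − (+2) = -2, so this is a reduction at C2.

-2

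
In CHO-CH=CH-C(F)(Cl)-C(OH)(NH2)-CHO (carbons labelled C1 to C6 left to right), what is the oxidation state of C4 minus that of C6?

+1

C4: 2C, 1F, 1Cl → 0 + 1 + 1 = +2
C6: 1C, 1H, 2O → 0 − 1 + 2 = +1
Difference: +2 − (+1) = +1.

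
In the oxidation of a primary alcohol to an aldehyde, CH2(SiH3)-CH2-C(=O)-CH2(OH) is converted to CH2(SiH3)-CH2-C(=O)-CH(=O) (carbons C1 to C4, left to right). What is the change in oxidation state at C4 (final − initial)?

+2

Before: C4 has 1 bond to C, 2 bonds to H, 1 bond to O → oxidation state -1.
After: C4 has 1 bond to C, 1 bond to H, 2 bonds to O → oxidation state +1.
Δ = +1 − (-1) = +2, so this is an oxidation at C4.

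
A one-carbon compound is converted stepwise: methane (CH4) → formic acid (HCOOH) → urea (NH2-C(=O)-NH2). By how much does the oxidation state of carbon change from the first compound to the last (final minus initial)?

+8

Carbon oxidation states along the series — methane: -4, formic acid: +2, urea: +4.
Net change = +4 − (-4) = +8.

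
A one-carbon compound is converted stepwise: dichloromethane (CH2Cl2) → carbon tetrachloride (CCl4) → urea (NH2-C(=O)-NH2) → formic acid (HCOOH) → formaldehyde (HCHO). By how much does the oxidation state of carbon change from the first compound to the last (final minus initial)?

0

Carbon oxidation states along the series — dichloromethane: 0, carbon tetrachloride: +4, urea: +4, formic acid: +2, formaldehyde: 0.
Net change = 0 − (0) = 0.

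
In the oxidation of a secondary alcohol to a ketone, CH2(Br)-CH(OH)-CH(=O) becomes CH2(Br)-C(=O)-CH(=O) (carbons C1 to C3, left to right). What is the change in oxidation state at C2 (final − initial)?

+2

Before: C2 has 2 bonds to C, 1 bond to H, 1 bond to O → oxidation state 0.
After: C2 has 2 bonds to C, 2 bonds to O → oxidation state +2.
Δ = +2 − (0) = +2, so this is an oxidation at C2.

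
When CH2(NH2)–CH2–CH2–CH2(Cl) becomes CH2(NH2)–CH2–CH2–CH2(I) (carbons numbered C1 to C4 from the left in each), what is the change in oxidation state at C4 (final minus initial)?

Before: C4 has 1 bond to C, 2 bonds to H, 1 bond to Cl → oxidation state -1.
After: C4 has 1 bond to C, 2 bonds to H, 1 bond to I → oxidation state -1.
Δ = -1 − (-1) = 0, so no net redox change at C4.

0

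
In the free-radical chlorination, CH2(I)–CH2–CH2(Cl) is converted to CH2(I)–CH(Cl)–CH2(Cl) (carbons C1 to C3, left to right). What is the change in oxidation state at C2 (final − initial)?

Before: C2 has 2 bonds to C, 2 bonds to H → oxidation state -2.
After: C2 has 2 bonds to C, 1 bond to H, 1 bond to Cl → oxidation state 0.
Δ = 0 − (-2) = +2, so this is an oxidation at C2.

+2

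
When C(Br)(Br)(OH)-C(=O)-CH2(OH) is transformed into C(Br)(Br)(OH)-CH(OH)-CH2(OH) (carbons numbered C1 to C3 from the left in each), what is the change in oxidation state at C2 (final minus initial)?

-2

Before: C2 has 2 bonds to C, 2 bonds to O → oxidation state +2.
After: C2 has 2 bonds to C, 1 bond to H, 1 bond to O → oxidation state 0.
Δ = 0 − (+2) = -2, so this is a reduction at C2.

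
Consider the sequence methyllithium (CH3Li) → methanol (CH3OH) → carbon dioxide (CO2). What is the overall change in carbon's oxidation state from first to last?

+8

Carbon oxidation states along the series — methyllithium: -4, methanol: -2, carbon dioxide: +4.
Net change = +4 − (-4) = +8.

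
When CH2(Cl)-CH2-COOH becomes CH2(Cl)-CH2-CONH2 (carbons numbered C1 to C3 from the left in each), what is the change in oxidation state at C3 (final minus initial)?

Before: C3 has 1 bond to C, 3 bonds to O → oxidation state +3.
After: C3 has 1 bond to C, 2 bonds to O, 1 bond to N → oxidation state +3.
Δ = +3 − (+3) = 0, so no net redox change at C3.

0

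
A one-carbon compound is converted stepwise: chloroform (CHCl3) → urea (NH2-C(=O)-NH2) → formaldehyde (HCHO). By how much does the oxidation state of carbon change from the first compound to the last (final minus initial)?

Carbon oxidation states along the series — chloroform: +2, urea: +4, formaldehyde: 0.
Net change = 0 − (+2) = -2.

-2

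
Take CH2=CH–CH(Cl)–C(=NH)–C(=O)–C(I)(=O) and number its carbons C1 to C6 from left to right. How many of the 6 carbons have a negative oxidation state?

Tallying each carbon's bonds:
C1: 2C, 2H → 0 − 2 = -2
C2: 3C, 1H → 0 − 1 = -1
C3: 2C, 1H, 1Cl → 0 − 1 + 1 = 0
C4: 2C, 2N → 0 + 2 = +2
C5: 2C, 2O → 0 + 2 = +2
C6: 1C, 2O, 1I → 0 + 2 + 1 = +3
2 carbons (C1, C2) meet the condition.

2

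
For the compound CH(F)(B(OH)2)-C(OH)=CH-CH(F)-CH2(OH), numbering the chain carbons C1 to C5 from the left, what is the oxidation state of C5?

-1

Count +1 for every bond to an atom more electronegative than carbon and −1 for every bond to one less electronegative; C–C bonds are 0.
C5 has one bond to C (0), one bond to H (-1), one bond to H (-1), one bond to O (+1).
Oxidation state = 0 − 1 − 1 + 1 = -1.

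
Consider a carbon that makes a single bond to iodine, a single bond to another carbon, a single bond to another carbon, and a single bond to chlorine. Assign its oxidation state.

+2

Each bond to a more electronegative atom (O, N, halogen) counts +1, each bond to a less electronegative atom (H, metal, B, Si) counts −1, and each C–C bond counts 0.
The carbon has one bond to C (0), one bond to C (0), one bond to Cl (+1), one bond to I (+1).
Oxidation state = 0 + 0 + 1 + 1 = +2.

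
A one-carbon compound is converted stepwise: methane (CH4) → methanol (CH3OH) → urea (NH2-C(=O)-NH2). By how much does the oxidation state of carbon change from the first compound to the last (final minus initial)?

Carbon oxidation states along the series — methane: -4, methanol: -2, urea: +4.
Net change = +4 − (-4) = +8.

+8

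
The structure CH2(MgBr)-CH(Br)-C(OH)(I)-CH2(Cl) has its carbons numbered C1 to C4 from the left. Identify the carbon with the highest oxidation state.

Tallying each carbon's bonds:
C1: 1C, 2H, 1Mg → 0 − 2 − 1 = -3
C2: 2C, 1H, 1Br → 0 − 1 + 1 = 0
C3: 2C, 1O, 1I → 0 + 1 + 1 = +2
C4: 1C, 2H, 1Cl → 0 − 2 + 1 = -1
The most oxidised carbon is C3 at +2.

C3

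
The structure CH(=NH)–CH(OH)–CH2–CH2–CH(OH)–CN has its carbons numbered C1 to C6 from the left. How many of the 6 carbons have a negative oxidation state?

2

Bonds to more-electronegative neighbours contribute +1 each, bonds to H or metals contribute −1 each, and C–C bonds contribute 0. Tallying each carbon:
C1: 1C, 1H, 2N → 0 − 1 + 2 = +1
C2: 2C, 1H, 1O → 0 − 1 + 1 = 0
C3: 2C, 2H → 0 − 2 = -2
C4: 2C, 2H → 0 − 2 = -2
C5: 2C, 1H, 1O → 0 − 1 + 1 = 0
C6: 1C, 3N → 0 + 3 = +3
2 carbons (C3, C4) meet the condition.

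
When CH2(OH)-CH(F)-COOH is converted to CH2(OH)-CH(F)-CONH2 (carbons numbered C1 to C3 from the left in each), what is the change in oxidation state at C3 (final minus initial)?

0

Before: C3 has 1 bond to C, 3 bonds to O → oxidation state +3.
After: C3 has 1 bond to C, 2 bonds to O, 1 bond to N → oxidation state +3.
Δ = +3 − (+3) = 0, so no net redox change at C3.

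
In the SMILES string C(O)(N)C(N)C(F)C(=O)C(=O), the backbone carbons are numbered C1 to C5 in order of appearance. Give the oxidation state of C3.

C3 has one bond to C (0), one bond to C (0), one bond to F (+1), one bond to H (-1).
Oxidation state = 0 + 0 + 1 − 1 = 0.

0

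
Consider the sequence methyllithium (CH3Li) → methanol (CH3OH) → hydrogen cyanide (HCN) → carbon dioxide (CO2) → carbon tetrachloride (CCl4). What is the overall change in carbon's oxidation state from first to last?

+8

Carbon oxidation states along the series — methyllithium: -4, methanol: -2, hydrogen cyanide: +2, carbon dioxide: +4, carbon tetrachloride: +4.
Net change = +4 − (-4) = +8.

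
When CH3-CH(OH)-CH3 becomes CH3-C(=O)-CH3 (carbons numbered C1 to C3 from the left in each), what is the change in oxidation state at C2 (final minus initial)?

+2

Before: C2 has 2 bonds to C, 1 bond to H, 1 bond to O → oxidation state 0.
After: C2 has 2 bonds to C, 2 bonds to O → oxidation state +2.
Δ = +2 − (0) = +2, so this is an oxidation at C2.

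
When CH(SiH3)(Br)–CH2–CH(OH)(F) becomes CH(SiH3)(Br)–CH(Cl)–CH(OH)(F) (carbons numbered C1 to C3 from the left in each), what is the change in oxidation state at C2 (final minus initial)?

+2

Before: C2 has 2 bonds to C, 2 bonds to H → oxidation state -2.
After: C2 has 2 bonds to C, 1 bond to H, 1 bond to Cl → oxidation state 0.
Δ = 0 − (-2) = +2, so this is an oxidation at C2.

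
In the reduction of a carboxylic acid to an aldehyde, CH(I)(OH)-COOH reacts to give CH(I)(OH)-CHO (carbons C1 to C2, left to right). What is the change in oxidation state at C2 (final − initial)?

Before: C2 has 1 bond to C, 3 bonds to O → oxidation state +3.
After: C2 has 1 bond to C, 1 bond to H, 2 bonds to O → oxidation state +1.
Δ = +1 − (+3) = -2, so this is a reduction at C2.

-2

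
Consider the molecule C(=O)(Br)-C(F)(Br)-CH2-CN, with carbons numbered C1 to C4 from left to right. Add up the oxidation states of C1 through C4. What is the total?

+6

Tallying each carbon's bonds:
C1: 1C, 2O, 1Br → 0 + 2 + 1 = +3
C2: 2C, 1F, 1Br → 0 + 1 + 1 = +2
C3: 2C, 2H → 0 − 2 = -2
C4: 1C, 3N → 0 + 3 = +3
Sum = +3 + 2 − 2 + 3 = +6.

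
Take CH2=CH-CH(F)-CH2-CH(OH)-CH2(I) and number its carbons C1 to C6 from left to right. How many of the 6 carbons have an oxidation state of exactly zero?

Tallying each carbon's bonds:
C1: 2C, 2H → 0 − 2 = -2
C2: 3C, 1H → 0 − 1 = -1
C3: 2C, 1H, 1F → 0 − 1 + 1 = 0
C4: 2C, 2H → 0 − 2 = -2
C5: 2C, 1H, 1O → 0 − 1 + 1 = 0
C6: 1C, 2H, 1I → 0 − 2 + 1 = -1
2 carbons (C3, C5) meet the condition.

2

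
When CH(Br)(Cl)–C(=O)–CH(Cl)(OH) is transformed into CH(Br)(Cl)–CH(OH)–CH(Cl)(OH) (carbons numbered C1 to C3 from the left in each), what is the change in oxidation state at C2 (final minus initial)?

-2

Before: C2 has 2 bonds to C, 2 bonds to O → oxidation state +2.
After: C2 has 2 bonds to C, 1 bond to H, 1 bond to O → oxidation state 0.
Δ = 0 − (+2) = -2, so this is a reduction at C2.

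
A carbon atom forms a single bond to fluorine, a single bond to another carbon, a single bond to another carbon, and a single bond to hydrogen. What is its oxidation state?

Each bond to a more electronegative atom (O, N, halogen) counts +1, each bond to a less electronegative atom (H, metal, B, Si) counts −1, and each C–C bond counts 0.
The carbon has one bond to C (0), one bond to C (0), one bond to F (+1), one bond to H (-1).
Oxidation state = 0 + 0 + 1 − 1 = 0.

0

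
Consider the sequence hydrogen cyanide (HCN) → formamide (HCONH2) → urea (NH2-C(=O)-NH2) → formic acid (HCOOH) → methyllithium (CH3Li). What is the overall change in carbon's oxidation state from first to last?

Carbon oxidation states along the series — hydrogen cyanide: +2, formamide: +2, urea: +4, formic acid: +2, methyllithium: -4.
Net change = -4 − (+2) = -6.

-6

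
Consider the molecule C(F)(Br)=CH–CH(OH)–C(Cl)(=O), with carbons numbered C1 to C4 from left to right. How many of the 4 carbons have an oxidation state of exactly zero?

1

Count +1 for every bond to an atom more electronegative than carbon and −1 for every bond to one less electronegative; C–C bonds are 0. Tallying each carbon:
C1: 2C, 1F, 1Br → 0 + 1 + 1 = +2
C2: 3C, 1H → 0 − 1 = -1
C3: 2C, 1H, 1O → 0 − 1 + 1 = 0
C4: 1C, 2O, 1Cl → 0 + 2 + 1 = +3
1 carbon (C3) meets the condition.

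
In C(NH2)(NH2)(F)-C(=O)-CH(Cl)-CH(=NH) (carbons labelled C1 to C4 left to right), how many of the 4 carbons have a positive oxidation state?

Bonds to more-electronegative neighbours contribute +1 each, bonds to H or metals contribute −1 each, and C–C bonds contribute 0. Tallying each carbon:
C1: 1C, 2N, 1F → 0 + 2 + 1 = +3
C2: 2C, 2O → 0 + 2 = +2
C3: 2C, 1H, 1Cl → 0 − 1 + 1 = 0
C4: 1C, 1H, 2N → 0 − 1 + 2 = +1
3 carbons (C1, C2, C4) meet the condition.

3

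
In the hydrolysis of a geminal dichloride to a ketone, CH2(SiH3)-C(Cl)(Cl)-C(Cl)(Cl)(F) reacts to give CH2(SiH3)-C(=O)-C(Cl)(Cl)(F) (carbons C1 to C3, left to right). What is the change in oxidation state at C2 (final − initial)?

0

Before: C2 has 2 bonds to C, 2 bonds to Cl → oxidation state +2.
After: C2 has 2 bonds to C, 2 bonds to O → oxidation state +2.
Δ = +2 − (+2) = 0, so no net redox change at C2.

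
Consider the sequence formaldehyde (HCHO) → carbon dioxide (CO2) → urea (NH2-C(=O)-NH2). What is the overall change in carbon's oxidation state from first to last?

Carbon oxidation states along the series — formaldehyde: 0, carbon dioxide: +4, urea: +4.
Net change = +4 − (0) = +4.

+4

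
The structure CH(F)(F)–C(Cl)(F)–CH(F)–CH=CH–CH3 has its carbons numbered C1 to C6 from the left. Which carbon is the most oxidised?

C2

Each bond to a more electronegative atom (O, N, halogen) counts +1, each bond to a less electronegative atom (H, metal, B, Si) counts −1, and each C–C bond counts 0. Tallying each carbon:
C1: 1C, 1H, 2F → 0 − 1 + 2 = +1
C2: 2C, 1F, 1Cl → 0 + 1 + 1 = +2
C3: 2C, 1H, 1F → 0 − 1 + 1 = 0
C4: 3C, 1H → 0 − 1 = -1
C5: 3C, 1H → 0 − 1 = -1
C6: 1C, 3H → 0 − 3 = -3
The most oxidised carbon is C2 at +2.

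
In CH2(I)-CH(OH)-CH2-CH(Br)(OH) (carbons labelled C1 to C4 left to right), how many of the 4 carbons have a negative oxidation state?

2

Count +1 for every bond to an atom more electronegative than carbon and −1 for every bond to one less electronegative; C–C bonds are 0. Tallying each carbon:
C1: 1C, 2H, 1I → 0 − 2 + 1 = -1
C2: 2C, 1H, 1O → 0 − 1 + 1 = 0
C3: 2C, 2H → 0 − 2 = -2
C4: 1C, 1H, 1O, 1Br → 0 − 1 + 1 + 1 = +1
2 carbons (C1, C3) meet the condition.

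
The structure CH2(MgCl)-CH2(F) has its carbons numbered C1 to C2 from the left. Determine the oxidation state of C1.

-3

Assign +1 per bond to O/N/halogen, −1 per bond to H or an electropositive element, and 0 per bond to carbon.
C1 has one bond to C (0), one bond to H (-1), one bond to H (-1), one bond to Mg (-1).
Oxidation state = 0 − 1 − 1 − 1 = -3.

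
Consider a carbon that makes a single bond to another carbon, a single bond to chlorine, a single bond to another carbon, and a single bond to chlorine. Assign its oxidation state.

+2

Count +1 for every bond to an atom more electronegative than carbon and −1 for every bond to one less electronegative; C–C bonds are 0.
The carbon has one bond to C (0), one bond to C (0), one bond to Cl (+1), one bond to Cl (+1).
Oxidation state = 0 + 0 + 1 + 1 = +2.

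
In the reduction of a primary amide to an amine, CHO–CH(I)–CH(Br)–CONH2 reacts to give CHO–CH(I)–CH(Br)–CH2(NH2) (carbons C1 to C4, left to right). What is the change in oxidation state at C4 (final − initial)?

Before: C4 has 1 bond to C, 2 bonds to O, 1 bond to N → oxidation state +3.
After: C4 has 1 bond to C, 2 bonds to H, 1 bond to N → oxidation state -1.
Δ = -1 − (+3) = -4, so this is a reduction at C4.

-4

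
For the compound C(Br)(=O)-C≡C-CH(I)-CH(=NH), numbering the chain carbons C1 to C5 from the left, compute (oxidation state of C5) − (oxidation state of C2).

C5: 1C, 1H, 2N → 0 − 1 + 2 = +1
C2: 4C → 0 = 0
Difference: +1 − (0) = +1.

+1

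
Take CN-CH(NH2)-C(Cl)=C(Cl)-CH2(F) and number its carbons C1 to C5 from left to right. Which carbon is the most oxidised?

Tallying each carbon's bonds:
C1: 1C, 3N → 0 + 3 = +3
C2: 2C, 1H, 1N → 0 − 1 + 1 = 0
C3: 3C, 1Cl → 0 + 1 = +1
C4: 3C, 1Cl → 0 + 1 = +1
C5: 1C, 2H, 1F → 0 − 2 + 1 = -1
The most oxidised carbon is C1 at +3.

C1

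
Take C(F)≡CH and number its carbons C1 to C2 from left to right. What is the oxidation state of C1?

Count +1 for every bond to an atom more electronegative than carbon and −1 for every bond to one less electronegative; C–C bonds are 0.
C1 has a triple bond to C (3×0 = 0), one bond to F (+1).
Oxidation state = 0 + 1 = +1.

+1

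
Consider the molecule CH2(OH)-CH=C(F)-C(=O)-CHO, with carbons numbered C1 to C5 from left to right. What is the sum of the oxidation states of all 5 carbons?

+2

Tallying each carbon's bonds:
C1: 1C, 2H, 1O → 0 − 2 + 1 = -1
C2: 3C, 1H → 0 − 1 = -1
C3: 3C, 1F → 0 + 1 = +1
C4: 2C, 2O → 0 + 2 = +2
C5: 1C, 1H, 2O → 0 − 1 + 2 = +1
Sum = -1 − 1 + 1 + 2 + 1 = +2.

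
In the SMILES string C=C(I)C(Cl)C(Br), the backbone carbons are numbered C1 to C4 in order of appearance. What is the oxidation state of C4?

-1

C4 has one bond to C (0), one bond to H (-1), one bond to Br (+1), one bond to H (-1).
Oxidation state = 0 − 1 + 1 − 1 = -1.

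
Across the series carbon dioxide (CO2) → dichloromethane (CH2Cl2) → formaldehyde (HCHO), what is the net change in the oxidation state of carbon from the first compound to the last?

-4

Carbon oxidation states along the series — carbon dioxide: +4, dichloromethane: 0, formaldehyde: 0.
Net change = 0 − (+4) = -4.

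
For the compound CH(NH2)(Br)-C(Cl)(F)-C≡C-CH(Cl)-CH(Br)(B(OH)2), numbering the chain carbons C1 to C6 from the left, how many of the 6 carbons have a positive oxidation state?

2

Tallying each carbon's bonds:
C1: 1C, 1H, 1N, 1Br → 0 − 1 + 1 + 1 = +1
C2: 2C, 1F, 1Cl → 0 + 1 + 1 = +2
C3: 4C → 0 = 0
C4: 4C → 0 = 0
C5: 2C, 1H, 1Cl → 0 − 1 + 1 = 0
C6: 1C, 1H, 1Br, 1B → 0 − 1 + 1 − 1 = -1
2 carbons (C1, C2) meet the condition.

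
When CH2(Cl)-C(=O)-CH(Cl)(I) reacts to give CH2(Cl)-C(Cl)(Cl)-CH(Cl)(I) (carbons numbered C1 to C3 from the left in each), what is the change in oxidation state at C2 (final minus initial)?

Before: C2 has 2 bonds to C, 2 bonds to O → oxidation state +2.
After: C2 has 2 bonds to C, 2 bonds to Cl → oxidation state +2.
Δ = +2 − (+2) = 0, so no net redox change at C2.

0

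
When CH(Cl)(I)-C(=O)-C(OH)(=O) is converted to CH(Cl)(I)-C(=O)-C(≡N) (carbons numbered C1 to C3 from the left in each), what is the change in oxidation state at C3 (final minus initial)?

Before: C3 has 1 bond to C, 3 bonds to O → oxidation state +3.
After: C3 has 1 bond to C, 3 bonds to N → oxidation state +3.
Δ = +3 − (+3) = 0, so no net redox change at C3.

0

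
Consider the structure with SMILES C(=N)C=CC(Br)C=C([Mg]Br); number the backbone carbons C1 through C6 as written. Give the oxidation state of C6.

-2

C6 has a double bond to C (2×0 = 0), one bond to Mg (-1), one bond to H (-1).
Oxidation state = 0 − 1 − 1 = -2.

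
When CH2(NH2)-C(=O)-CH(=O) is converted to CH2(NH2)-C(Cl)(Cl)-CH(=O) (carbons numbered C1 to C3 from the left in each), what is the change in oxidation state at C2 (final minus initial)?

0

Before: C2 has 2 bonds to C, 2 bonds to O → oxidation state +2.
After: C2 has 2 bonds to C, 2 bonds to Cl → oxidation state +2.
Δ = +2 − (+2) = 0, so no net redox change at C2.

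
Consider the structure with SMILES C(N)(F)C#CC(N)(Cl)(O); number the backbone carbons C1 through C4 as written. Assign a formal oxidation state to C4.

Assign +1 per bond to O/N/halogen, −1 per bond to H or an electropositive element, and 0 per bond to carbon.
C4 has one bond to C (0), one bond to N (+1), one bond to Cl (+1), one bond to O (+1).
Oxidation state = 0 + 1 + 1 + 1 = +3.

+3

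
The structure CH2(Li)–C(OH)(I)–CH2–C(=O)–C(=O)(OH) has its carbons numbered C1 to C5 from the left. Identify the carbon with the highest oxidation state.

Tallying each carbon's bonds:
C1: 1C, 2H, 1Li → 0 − 2 − 1 = -3
C2: 2C, 1O, 1I → 0 + 1 + 1 = +2
C3: 2C, 2H → 0 − 2 = -2
C4: 2C, 2O → 0 + 2 = +2
C5: 1C, 3O → 0 + 3 = +3
The most oxidised carbon is C5 at +3.

C5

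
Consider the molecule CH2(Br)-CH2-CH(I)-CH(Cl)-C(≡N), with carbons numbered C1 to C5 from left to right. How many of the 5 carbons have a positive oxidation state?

1

Bonds to more-electronegative neighbours contribute +1 each, bonds to H or metals contribute −1 each, and C–C bonds contribute 0. Tallying each carbon:
C1: 1C, 2H, 1Br → 0 − 2 + 1 = -1
C2: 2C, 2H → 0 − 2 = -2
C3: 2C, 1H, 1I → 0 − 1 + 1 = 0
C4: 2C, 1H, 1Cl → 0 − 1 + 1 = 0
C5: 1C, 3N → 0 + 3 = +3
1 carbon (C5) meets the condition.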